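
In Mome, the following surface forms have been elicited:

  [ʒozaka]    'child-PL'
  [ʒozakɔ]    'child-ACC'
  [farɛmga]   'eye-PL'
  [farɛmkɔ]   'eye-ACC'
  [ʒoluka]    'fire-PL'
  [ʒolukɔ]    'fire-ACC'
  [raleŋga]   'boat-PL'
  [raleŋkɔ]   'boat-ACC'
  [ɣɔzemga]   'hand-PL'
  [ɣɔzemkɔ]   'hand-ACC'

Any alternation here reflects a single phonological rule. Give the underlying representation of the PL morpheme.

The PL morpheme has two allomorphs, [-ga] and [-ka].
The ACC suffix, which begins with [k], is invariant after every stem; so [k] is not altered by any rule here.
So the underlying form is /-ga/, and voiced stops become voiceless after a vowel.

/-ga/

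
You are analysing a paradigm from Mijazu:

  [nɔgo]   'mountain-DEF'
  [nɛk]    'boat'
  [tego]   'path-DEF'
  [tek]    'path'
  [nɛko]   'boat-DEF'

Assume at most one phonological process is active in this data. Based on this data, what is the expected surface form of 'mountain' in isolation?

The stem for 'path' ends in [g] in [tego] but [k] in [tek].
Compare 'boat', with invariant [k] in [nɛko] and [nɛk]: an analysis with underlying /k/ and a rule producing [g] before the DEF suffix would wrongly predict alternation here too.
The underlying segment must be /g/; voiced obstruents become voiceless word-finally, yielding [k] there.
The one attested form of 'mountain', [nɔgo], shows underlying /nɔg/. Applying the same rule word-finally gives [nɔk].

[nɔk]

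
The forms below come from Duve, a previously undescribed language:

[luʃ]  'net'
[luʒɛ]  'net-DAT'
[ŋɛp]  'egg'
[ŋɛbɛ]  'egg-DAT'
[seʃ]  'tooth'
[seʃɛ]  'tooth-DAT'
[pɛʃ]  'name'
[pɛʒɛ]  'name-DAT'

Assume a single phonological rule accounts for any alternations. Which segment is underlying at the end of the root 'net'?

The root 'net' surfaces as [luʃ] and [luʒɛ], with a stem-final [ʃ] ~ [ʒ] alternation.
If /ʃ/ were underlying and a rule turned it into [ʒ] before the DAT suffix, 'tooth' would also alternate; but it has [ʃ] in both [seʃ] and [seʃɛ].
The alternation reflects word-final obstruent devoicing: voiced obstruents become voiceless word-finally. /ʒ/ is underlying.

/ʒ/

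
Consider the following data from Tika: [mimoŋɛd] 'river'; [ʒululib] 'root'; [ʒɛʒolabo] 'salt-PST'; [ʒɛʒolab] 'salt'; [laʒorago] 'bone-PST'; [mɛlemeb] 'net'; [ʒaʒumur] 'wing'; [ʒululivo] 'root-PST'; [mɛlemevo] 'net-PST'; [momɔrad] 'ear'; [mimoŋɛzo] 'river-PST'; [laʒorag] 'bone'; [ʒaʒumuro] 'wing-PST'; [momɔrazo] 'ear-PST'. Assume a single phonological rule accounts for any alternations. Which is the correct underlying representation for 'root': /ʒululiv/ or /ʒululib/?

The stem for 'root' ends in [b] in [ʒululib] but [v] in [ʒululivo].
Compare 'salt', with invariant [b] in [ʒɛʒolab] and [ʒɛʒolabo]: an analysis with underlying /b/ and a rule producing [v] before the PST suffix would wrongly predict alternation here too.
Therefore /v/ is basic and [b] is derived by word-final hardening (voiced fricatives become stops word-finally).

/ʒululiv/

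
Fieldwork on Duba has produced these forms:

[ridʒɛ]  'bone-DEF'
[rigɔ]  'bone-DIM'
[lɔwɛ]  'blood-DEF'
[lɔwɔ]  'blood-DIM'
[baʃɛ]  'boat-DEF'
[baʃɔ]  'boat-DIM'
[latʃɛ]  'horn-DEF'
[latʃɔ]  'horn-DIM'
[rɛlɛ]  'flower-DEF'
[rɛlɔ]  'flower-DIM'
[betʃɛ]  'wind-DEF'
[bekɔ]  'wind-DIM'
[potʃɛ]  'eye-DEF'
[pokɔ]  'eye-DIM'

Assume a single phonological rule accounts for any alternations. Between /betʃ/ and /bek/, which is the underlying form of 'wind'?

/bek/

In [betʃɛ] and [bekɔ] the final segment of 'wind' alternates: [tʃ] ~ [k].
Compare 'horn', with invariant [tʃ] in [latʃɛ] and [latʃɔ]: an analysis with underlying /tʃ/ and a rule producing [k] before the DIM suffix would wrongly predict alternation here too.
The alternation reflects palatalization before a front vowel: /k/ and /g/ become palato-alveolar [tʃ] and [dʒ] before a front vowel. /k/ is underlying.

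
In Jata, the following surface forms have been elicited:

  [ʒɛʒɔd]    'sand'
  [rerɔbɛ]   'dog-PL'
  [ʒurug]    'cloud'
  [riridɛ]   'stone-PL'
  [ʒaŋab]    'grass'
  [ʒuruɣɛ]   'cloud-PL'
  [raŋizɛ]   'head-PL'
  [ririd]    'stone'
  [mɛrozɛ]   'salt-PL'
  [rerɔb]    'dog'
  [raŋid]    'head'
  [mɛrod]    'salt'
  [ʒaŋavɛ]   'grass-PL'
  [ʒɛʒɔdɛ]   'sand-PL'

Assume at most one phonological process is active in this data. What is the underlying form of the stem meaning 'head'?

In [raŋizɛ] and [raŋid] the final segment of 'head' alternates: [z] ~ [d].
If /d/ were underlying and a rule turned it into [z] before the PL suffix, 'stone' would also alternate; but it has [d] in both [riridɛ] and [ririd].
Therefore /z/ is basic and [d] is derived by word-final hardening (voiced fricatives become stops word-finally).

/raŋiz/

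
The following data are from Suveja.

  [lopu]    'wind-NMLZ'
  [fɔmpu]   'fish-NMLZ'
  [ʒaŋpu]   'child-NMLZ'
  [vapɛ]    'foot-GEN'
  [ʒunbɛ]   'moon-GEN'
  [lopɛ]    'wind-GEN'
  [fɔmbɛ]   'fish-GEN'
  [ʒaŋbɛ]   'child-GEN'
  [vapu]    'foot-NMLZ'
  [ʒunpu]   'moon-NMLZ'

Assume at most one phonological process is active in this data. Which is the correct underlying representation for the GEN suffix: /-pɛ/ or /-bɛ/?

/-bɛ/

The GEN suffix surfaces as [-bɛ] and [-pɛ], depending on the final segment of the stem.
The NMLZ suffix, which begins with [p], is invariant after every stem; so [p] is not altered by any rule here.
The GEN suffix is therefore /-bɛ/ underlyingly, with post-vocalic devoicing: voiced stops become voiceless after a vowel.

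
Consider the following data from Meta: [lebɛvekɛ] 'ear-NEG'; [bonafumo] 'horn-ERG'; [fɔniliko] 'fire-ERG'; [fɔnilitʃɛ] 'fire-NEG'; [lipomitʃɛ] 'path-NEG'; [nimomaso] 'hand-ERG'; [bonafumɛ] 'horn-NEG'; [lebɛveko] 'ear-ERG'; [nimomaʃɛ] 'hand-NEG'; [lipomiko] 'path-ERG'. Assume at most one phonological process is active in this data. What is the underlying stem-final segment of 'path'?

/tʃ/

The stem for 'path' ends in [tʃ] in [lipomitʃɛ] but [k] in [lipomiko].
If /k/ were underlying and a rule turned it into [tʃ] before the NEG suffix, 'ear' would also alternate; but it has [k] in both [lebɛvekɛ] and [lebɛveko].
Therefore /tʃ/ is basic and [k] is derived by depalatalization (palato-alveolar /tʃ/ and /ʃ/ become [k] and [s] when no front vowel follows).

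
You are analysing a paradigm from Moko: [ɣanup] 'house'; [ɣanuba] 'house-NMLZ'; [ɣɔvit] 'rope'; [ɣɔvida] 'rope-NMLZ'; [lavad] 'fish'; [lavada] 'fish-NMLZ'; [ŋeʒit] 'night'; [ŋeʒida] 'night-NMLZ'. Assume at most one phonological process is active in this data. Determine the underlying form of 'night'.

In [ŋeʒit] and [ŋeʒida] the final segment of 'night' alternates: [t] ~ [d].
Compare 'fish', with invariant [d] in [lavad] and [lavada]: an analysis with underlying /d/ and a rule producing [t] in isolation would wrongly predict alternation here too.
Therefore /t/ is basic and [d] is derived by intervocalic voicing (voiceless stops become voiced between vowels).
The underlying form of 'night' is therefore /ŋeʒit/.

/ŋeʒit/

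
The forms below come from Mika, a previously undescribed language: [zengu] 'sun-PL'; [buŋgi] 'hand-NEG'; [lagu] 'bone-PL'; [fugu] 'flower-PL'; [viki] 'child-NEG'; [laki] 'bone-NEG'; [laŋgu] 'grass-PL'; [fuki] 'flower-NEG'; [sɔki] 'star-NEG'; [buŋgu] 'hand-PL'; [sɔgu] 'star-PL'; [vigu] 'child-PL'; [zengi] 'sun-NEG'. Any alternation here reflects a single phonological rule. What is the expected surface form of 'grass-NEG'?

The NEG morpheme has two allomorphs, [-gi] and [-ki].
By contrast the PL suffix keeps its initial [g] throughout — that segment must be underlying.
The NEG suffix is therefore /-ki/ underlyingly, with post-nasal voicing: voiceless stops become voiced after a nasal.
After 'grass', which ends in a nasal, the suffix surfaces as [-gi], giving [laŋgi].

[laŋgi]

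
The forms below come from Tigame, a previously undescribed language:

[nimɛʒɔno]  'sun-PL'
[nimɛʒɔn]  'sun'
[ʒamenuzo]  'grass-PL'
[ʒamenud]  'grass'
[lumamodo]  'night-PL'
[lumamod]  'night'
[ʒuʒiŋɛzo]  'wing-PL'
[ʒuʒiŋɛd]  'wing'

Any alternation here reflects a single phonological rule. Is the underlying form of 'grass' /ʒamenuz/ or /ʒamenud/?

/ʒamenuz/

The root 'grass' surfaces as [ʒamenuzo] and [ʒamenud], with a stem-final [z] ~ [d] alternation.
If /d/ were underlying and a rule turned it into [z] before the PL suffix, 'night' would also alternate; but it has [d] in both [lumamodo] and [lumamod].
Therefore /z/ is basic and [d] is derived by word-final hardening (voiced fricatives become stops word-finally).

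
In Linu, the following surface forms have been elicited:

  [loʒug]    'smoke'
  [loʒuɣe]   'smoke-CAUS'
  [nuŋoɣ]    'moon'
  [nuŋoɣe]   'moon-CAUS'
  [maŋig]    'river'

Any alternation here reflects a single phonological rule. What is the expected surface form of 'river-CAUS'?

In [loʒug] and [loʒuɣe] the final segment of 'smoke' alternates: [g] ~ [ɣ].
The stem 'moon' ([nuŋoɣ], [nuŋoɣe]) shows [ɣ] unchanged in both environments, so [ɣ] cannot be basic with [g] derived in isolation.
The underlying segment must be /g/; voiced stops become fricatives between vowels, yielding [ɣ] there.
The one attested form of 'river', [maŋig], shows underlying /maŋig/. Applying the same rule between vowels gives [maŋiɣe].

[maŋiɣe]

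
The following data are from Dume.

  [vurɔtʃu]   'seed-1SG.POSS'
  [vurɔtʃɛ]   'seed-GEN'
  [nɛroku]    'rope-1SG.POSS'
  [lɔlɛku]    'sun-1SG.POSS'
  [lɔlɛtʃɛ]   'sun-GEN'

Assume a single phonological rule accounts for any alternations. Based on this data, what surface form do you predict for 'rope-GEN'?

The root 'sun' surfaces as [lɔlɛku] and [lɔlɛtʃɛ], with a stem-final [k] ~ [tʃ] alternation.
But 'seed' keeps [tʃ] in both environments ([vurɔtʃu], [vurɔtʃɛ]), so there is no rule changing /tʃ/ to [k] before the 1SG.POSS suffix.
Therefore /k/ is basic and [tʃ] is derived by palatalization before a front vowel (/k/ becomes palato-alveolar [tʃ] before a front vowel).
The one attested form of 'rope', [nɛroku], shows underlying /nɛrok/. Applying the same rule before a front vowel gives [nɛrotʃɛ].

[nɛrotʃɛ]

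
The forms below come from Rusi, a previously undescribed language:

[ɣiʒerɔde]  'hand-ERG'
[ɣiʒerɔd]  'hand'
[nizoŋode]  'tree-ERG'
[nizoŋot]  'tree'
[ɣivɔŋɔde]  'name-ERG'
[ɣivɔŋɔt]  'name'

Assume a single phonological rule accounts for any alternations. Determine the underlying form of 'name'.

The stem for 'name' ends in [d] in [ɣivɔŋɔde] but [t] in [ɣivɔŋɔt].
Compare 'hand', with invariant [d] in [ɣiʒerɔde] and [ɣiʒerɔd]: an analysis with underlying /d/ and a rule producing [t] in isolation would wrongly predict alternation here too.
So /t/ is underlying, and a rule of intervocalic voicing — voiceless stops become voiced between vowels — gives [d].

/ɣivɔŋɔt/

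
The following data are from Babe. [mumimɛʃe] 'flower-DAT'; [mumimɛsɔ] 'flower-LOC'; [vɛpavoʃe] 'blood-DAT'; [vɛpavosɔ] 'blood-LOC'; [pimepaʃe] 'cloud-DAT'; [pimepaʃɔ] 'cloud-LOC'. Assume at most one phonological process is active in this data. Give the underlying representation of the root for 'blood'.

/vɛpavos/

The root 'blood' surfaces as [vɛpavoʃe] and [vɛpavosɔ], with a stem-final [ʃ] ~ [s] alternation.
The stem 'cloud' ([pimepaʃe], [pimepaʃɔ]) shows [ʃ] unchanged in both environments, so [ʃ] cannot be basic with [s] derived before the LOC suffix.
Therefore /s/ is basic and [ʃ] is derived by palatalization before a front vowel (/s/ becomes palato-alveolar [ʃ] before a front vowel).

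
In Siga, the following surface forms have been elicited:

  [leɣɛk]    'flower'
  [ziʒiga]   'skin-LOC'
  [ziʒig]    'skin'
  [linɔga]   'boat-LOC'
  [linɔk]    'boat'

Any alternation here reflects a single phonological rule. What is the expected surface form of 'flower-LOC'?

[leɣɛga]

'boat' shows [g] ~ [k] at the end of the stem ([linɔga] vs [linɔk]).
But 'skin' keeps [g] in both environments ([ziʒiga], [ziʒig]), so there is no rule changing /g/ to [k] in isolation.
The alternation reflects intervocalic voicing: voiceless stops become voiced between vowels. /k/ is underlying.
From [leɣɛk] the stem 'flower' is /leɣɛk/; between vowels this yields [leɣɛga].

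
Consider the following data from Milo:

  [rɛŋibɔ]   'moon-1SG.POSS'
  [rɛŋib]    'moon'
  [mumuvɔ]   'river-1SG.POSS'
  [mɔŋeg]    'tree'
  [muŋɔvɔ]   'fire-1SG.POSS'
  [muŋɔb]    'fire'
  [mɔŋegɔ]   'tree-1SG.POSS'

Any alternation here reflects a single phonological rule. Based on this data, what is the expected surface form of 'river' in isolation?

The stem for 'fire' ends in [b] in [muŋɔb] but [v] in [muŋɔvɔ].
The stem 'moon' ([rɛŋib], [rɛŋibɔ]) shows [b] unchanged in both environments, so [b] cannot be basic with [v] derived before the 1SG.POSS suffix.
Therefore /v/ is basic and [b] is derived by word-final hardening (voiced fricatives become stops word-finally).
From [mumuvɔ] the stem 'river' is /mumuv/; word-finally this yields [mumub].

[mumub]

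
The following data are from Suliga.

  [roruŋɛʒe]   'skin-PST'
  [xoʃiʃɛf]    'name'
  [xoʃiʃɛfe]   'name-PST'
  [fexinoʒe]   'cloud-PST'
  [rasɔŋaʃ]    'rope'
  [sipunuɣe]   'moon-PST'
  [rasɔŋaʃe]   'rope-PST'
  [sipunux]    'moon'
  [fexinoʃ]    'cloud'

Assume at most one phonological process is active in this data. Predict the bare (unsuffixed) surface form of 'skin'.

[roruŋɛʃ]

The stem for 'cloud' ends in [ʒ] in [fexinoʒe] but [ʃ] in [fexinoʃ].
But 'rope' keeps [ʃ] in both environments ([rasɔŋaʃe], [rasɔŋaʃ]), so there is no rule changing /ʃ/ to [ʒ] before the PST suffix.
Therefore /ʒ/ is basic and [ʃ] is derived by word-final obstruent devoicing (voiced obstruents become voiceless word-finally).
The one attested form of 'skin', [roruŋɛʒe], shows underlying /roruŋɛʒ/. Applying the same rule word-finally gives [roruŋɛʃ].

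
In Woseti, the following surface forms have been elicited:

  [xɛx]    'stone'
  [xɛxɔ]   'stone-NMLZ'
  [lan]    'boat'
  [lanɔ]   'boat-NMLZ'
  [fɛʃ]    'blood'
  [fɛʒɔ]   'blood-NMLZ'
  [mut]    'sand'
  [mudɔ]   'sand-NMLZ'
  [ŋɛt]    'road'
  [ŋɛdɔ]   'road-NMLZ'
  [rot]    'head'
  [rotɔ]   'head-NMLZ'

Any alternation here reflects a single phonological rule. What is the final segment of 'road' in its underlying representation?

/d/

The stem for 'road' ends in [t] in [ŋɛt] but [d] in [ŋɛdɔ].
Compare 'head', with invariant [t] in [rot] and [rotɔ]: an analysis with underlying /t/ and a rule producing [d] before the NMLZ suffix would wrongly predict alternation here too.
Therefore /d/ is basic and [t] is derived by word-final obstruent devoicing (voiced obstruents become voiceless word-finally).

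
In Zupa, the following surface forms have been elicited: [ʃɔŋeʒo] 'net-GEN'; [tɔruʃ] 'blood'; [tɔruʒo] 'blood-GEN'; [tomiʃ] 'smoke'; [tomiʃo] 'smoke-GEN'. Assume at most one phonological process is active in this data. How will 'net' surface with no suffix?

'blood' shows [ʃ] ~ [ʒ] at the end of the stem ([tɔruʃ] vs [tɔruʒo]).
The stem 'smoke' ([tomiʃ], [tomiʃo]) shows [ʃ] unchanged in both environments, so [ʃ] cannot be basic with [ʒ] derived before the GEN suffix.
So /ʒ/ is underlying, and a rule of word-final obstruent devoicing — voiced obstruents become voiceless word-finally — gives [ʃ].
The one attested form of 'net', [ʃɔŋeʒo], shows underlying /ʃɔŋeʒ/. Applying the same rule word-finally gives [ʃɔŋeʃ].

[ʃɔŋeʃ]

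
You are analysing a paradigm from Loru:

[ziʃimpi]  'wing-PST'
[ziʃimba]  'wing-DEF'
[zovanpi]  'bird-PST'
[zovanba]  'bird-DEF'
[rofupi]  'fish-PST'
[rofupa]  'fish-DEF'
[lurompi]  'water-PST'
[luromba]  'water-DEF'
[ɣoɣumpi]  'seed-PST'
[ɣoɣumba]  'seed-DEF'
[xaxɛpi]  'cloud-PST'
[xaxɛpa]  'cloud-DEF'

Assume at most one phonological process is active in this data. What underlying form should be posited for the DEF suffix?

The DEF suffix surfaces as [-ba] and [-pa], depending on the final segment of the stem.
The PST suffix, which begins with [p], is invariant after every stem; so [p] is not altered by any rule here.
The DEF suffix is therefore /-ba/ underlyingly, with post-vocalic devoicing: voiced stops become voiceless after a vowel.

/-ba/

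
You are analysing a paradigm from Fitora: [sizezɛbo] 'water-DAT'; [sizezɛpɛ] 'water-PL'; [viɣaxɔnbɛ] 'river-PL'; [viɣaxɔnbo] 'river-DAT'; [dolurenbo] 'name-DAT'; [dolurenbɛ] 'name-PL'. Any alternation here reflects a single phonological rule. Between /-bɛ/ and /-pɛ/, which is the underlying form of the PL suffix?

The PL suffix surfaces as [-bɛ] and [-pɛ], depending on the final segment of the stem.
By contrast the DAT suffix keeps its initial [b] throughout — that segment must be underlying.
So the underlying form is /-pɛ/, and voiceless stops become voiced after a nasal.

/-pɛ/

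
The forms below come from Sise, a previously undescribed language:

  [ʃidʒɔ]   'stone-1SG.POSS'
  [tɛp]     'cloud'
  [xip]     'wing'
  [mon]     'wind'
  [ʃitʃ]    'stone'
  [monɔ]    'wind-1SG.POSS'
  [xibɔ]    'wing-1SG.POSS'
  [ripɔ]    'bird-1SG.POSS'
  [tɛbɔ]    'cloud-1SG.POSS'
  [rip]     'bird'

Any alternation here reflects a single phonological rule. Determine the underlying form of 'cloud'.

/tɛb/

'cloud' shows [p] ~ [b] at the end of the stem ([tɛp] vs [tɛbɔ]).
Compare 'bird', with invariant [p] in [rip] and [ripɔ]: an analysis with underlying /p/ and a rule producing [b] before the 1SG.POSS suffix would wrongly predict alternation here too.
The underlying segment must be /b/; voiced obstruents become voiceless word-finally, yielding [p] there.
The underlying form of 'cloud' is therefore /tɛb/.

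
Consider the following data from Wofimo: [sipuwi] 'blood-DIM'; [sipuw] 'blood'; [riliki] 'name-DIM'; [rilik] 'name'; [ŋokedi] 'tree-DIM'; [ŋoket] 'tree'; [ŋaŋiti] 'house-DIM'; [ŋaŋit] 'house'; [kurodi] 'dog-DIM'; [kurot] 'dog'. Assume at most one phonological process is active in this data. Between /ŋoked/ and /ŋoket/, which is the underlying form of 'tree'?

The stem for 'tree' ends in [d] in [ŋokedi] but [t] in [ŋoket].
But 'house' keeps [t] in both environments ([ŋaŋiti], [ŋaŋit]), so there is no rule changing /t/ to [d] before the DIM suffix.
So /d/ is underlying, and a rule of word-final obstruent devoicing — voiced obstruents become voiceless word-finally — gives [t].

/ŋoked/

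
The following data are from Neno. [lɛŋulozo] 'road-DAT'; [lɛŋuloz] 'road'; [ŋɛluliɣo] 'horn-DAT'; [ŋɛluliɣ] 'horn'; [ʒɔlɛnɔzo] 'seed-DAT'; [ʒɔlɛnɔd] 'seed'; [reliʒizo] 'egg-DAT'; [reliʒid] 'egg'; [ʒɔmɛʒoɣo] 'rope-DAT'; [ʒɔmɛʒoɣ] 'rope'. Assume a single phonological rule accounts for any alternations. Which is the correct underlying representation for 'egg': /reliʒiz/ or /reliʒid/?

/reliʒid/

'egg' shows [z] ~ [d] at the end of the stem ([reliʒizo] vs [reliʒid]).
But 'road' keeps [z] in both environments ([lɛŋulozo], [lɛŋuloz]), so there is no rule changing /z/ to [d] in isolation.
So /d/ is underlying, and a rule of intervocalic spirantization — voiced stops become fricatives between vowels — gives [z].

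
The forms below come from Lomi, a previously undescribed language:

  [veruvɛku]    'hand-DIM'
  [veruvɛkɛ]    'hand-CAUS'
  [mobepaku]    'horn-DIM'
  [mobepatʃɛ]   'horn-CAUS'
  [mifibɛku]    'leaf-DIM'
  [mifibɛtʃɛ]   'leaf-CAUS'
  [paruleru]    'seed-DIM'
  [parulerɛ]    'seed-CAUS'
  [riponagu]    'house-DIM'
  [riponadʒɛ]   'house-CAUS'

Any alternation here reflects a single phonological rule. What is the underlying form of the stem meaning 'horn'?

/mobepatʃ/

In [mobepaku] and [mobepatʃɛ] the final segment of 'horn' alternates: [k] ~ [tʃ].
Compare 'hand', with invariant [k] in [veruvɛku] and [veruvɛkɛ]: an analysis with underlying /k/ and a rule producing [tʃ] before the CAUS suffix would wrongly predict alternation here too.
The underlying segment must be /tʃ/; palato-alveolar /tʃ/ and /dʒ/ become [k] and [g] when no front vowel follows, yielding [k] there.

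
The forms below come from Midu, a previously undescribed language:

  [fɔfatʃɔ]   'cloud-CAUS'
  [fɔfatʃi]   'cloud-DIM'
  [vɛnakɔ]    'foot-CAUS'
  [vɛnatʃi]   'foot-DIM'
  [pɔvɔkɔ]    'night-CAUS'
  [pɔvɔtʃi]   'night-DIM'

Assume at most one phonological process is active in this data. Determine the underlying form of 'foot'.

/vɛnak/

The root 'foot' surfaces as [vɛnakɔ] and [vɛnatʃi], with a stem-final [k] ~ [tʃ] alternation.
The stem 'cloud' ([fɔfatʃɔ], [fɔfatʃi]) shows [tʃ] unchanged in both environments, so [tʃ] cannot be basic with [k] derived before the CAUS suffix.
So /k/ is underlying, and a rule of palatalization before a front vowel — /k/ becomes palato-alveolar [tʃ] before a front vowel — gives [tʃ].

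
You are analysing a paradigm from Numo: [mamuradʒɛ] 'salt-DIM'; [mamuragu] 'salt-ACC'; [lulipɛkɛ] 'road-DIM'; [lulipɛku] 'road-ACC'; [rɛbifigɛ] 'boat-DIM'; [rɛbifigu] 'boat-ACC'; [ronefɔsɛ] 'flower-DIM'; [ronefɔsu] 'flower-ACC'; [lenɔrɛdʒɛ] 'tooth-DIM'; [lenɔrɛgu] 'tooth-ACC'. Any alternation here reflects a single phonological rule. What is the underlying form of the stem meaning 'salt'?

/mamuradʒ/

The stem for 'salt' ends in [dʒ] in [mamuradʒɛ] but [g] in [mamuragu].
But 'boat' keeps [g] in both environments ([rɛbifigɛ], [rɛbifigu]), so there is no rule changing /g/ to [dʒ] before the DIM suffix.
The underlying segment must be /dʒ/; palato-alveolar /dʒ/ becomes [g] when no front vowel follows, yielding [g] there.
The underlying form of 'salt' is therefore /mamuradʒ/.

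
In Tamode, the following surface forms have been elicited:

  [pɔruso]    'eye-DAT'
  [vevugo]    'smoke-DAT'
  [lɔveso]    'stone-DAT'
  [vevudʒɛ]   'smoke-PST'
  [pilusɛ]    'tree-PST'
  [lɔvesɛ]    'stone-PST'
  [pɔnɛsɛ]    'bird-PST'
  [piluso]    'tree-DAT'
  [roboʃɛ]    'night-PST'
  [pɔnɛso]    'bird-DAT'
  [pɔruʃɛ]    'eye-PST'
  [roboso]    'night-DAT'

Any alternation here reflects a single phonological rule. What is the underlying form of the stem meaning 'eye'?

/pɔruʃ/

In [pɔruso] and [pɔruʃɛ] the final segment of 'eye' alternates: [s] ~ [ʃ].
Compare 'tree', with invariant [s] in [piluso] and [pilusɛ]: an analysis with underlying /s/ and a rule producing [ʃ] before the PST suffix would wrongly predict alternation here too.
The underlying segment must be /ʃ/; palato-alveolar /dʒ/ and /ʃ/ become [g] and [s] when no front vowel follows, yielding [s] there.
The underlying form of 'eye' is therefore /pɔruʃ/.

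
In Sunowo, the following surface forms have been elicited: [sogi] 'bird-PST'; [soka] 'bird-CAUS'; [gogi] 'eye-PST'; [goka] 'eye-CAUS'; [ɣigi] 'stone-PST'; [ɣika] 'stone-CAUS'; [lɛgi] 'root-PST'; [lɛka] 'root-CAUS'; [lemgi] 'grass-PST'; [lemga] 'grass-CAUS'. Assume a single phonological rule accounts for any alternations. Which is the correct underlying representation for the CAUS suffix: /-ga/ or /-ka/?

/-ka/

The CAUS morpheme has two allomorphs, [-ga] and [-ka].
By contrast the PST suffix keeps its initial [g] throughout — that segment must be underlying.
The CAUS suffix is therefore /-ka/ underlyingly, with post-nasal voicing: voiceless stops become voiced after a nasal.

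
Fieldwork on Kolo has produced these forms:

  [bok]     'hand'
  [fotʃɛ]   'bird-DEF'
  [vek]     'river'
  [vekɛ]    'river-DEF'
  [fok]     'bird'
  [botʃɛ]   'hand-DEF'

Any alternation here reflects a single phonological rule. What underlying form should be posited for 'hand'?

The root 'hand' surfaces as [bok] and [botʃɛ], with a stem-final [k] ~ [tʃ] alternation.
Compare 'river', with invariant [k] in [vek] and [vekɛ]: an analysis with underlying /k/ and a rule producing [tʃ] before the DEF suffix would wrongly predict alternation here too.
Therefore /tʃ/ is basic and [k] is derived by depalatalization (palato-alveolar /tʃ/ becomes [k] when no front vowel follows).
The underlying form of 'hand' is therefore /botʃ/.

/botʃ/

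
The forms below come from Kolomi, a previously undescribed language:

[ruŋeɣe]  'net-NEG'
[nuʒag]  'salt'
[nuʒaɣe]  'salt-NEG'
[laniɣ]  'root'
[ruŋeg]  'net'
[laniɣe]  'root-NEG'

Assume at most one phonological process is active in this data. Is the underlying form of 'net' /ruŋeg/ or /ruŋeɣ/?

'net' shows [g] ~ [ɣ] at the end of the stem ([ruŋeg] vs [ruŋeɣe]).
The stem 'root' ([laniɣ], [laniɣe]) shows [ɣ] unchanged in both environments, so [ɣ] cannot be basic with [g] derived in isolation.
The underlying segment must be /g/; voiced stops become fricatives between vowels, yielding [ɣ] there.

/ruŋeg/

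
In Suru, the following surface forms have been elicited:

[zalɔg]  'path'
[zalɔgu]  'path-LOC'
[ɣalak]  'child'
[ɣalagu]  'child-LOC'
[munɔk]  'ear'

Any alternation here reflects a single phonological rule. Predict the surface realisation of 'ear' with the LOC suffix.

The stem for 'child' ends in [k] in [ɣalak] but [g] in [ɣalagu].
But 'path' keeps [g] in both environments ([zalɔg], [zalɔgu]), so there is no rule changing /g/ to [k] in isolation.
The alternation reflects intervocalic voicing: voiceless stops become voiced between vowels. /k/ is underlying.
From [munɔk] the stem 'ear' is /munɔk/; between vowels this yields [munɔgu].

[munɔgu]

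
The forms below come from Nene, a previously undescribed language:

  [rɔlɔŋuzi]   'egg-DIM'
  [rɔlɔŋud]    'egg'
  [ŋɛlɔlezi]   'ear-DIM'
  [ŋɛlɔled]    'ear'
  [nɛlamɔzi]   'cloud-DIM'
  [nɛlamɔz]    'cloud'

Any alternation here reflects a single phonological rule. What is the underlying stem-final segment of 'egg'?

/d/

In [rɔlɔŋuzi] and [rɔlɔŋud] the final segment of 'egg' alternates: [z] ~ [d].
But 'cloud' keeps [z] in both environments ([nɛlamɔzi], [nɛlamɔz]), so there is no rule changing /z/ to [d] in isolation.
The alternation reflects intervocalic spirantization: voiced stops become fricatives between vowels. /d/ is underlying.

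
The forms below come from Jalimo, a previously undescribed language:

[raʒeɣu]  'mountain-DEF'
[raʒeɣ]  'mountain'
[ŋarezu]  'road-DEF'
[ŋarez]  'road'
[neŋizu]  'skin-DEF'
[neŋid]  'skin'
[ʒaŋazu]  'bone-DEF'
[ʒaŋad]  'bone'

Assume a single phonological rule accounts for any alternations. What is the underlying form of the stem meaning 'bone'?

In [ʒaŋazu] and [ʒaŋad] the final segment of 'bone' alternates: [z] ~ [d].
If /z/ were underlying and a rule turned it into [d] in isolation, 'road' would also alternate; but it has [z] in both [ŋarezu] and [ŋarez].
Therefore /d/ is basic and [z] is derived by intervocalic spirantization (voiced stops become fricatives between vowels).

/ʒaŋad/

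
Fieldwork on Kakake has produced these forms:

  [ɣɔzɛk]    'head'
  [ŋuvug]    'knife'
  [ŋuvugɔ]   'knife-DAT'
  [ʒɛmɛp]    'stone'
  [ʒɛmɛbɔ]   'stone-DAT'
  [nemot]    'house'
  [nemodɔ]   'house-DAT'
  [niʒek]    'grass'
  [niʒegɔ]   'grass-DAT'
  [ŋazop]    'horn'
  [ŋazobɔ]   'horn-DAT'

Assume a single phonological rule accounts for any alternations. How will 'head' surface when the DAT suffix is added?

The stem for 'grass' ends in [k] in [niʒek] but [g] in [niʒegɔ].
But 'knife' keeps [g] in both environments ([ŋuvug], [ŋuvugɔ]), so there is no rule changing /g/ to [k] in isolation.
Therefore /k/ is basic and [g] is derived by intervocalic voicing (voiceless stops become voiced between vowels).
The one attested form of 'head', [ɣɔzɛk], shows underlying /ɣɔzɛk/. Applying the same rule between vowels gives [ɣɔzɛgɔ].

[ɣɔzɛgɔ]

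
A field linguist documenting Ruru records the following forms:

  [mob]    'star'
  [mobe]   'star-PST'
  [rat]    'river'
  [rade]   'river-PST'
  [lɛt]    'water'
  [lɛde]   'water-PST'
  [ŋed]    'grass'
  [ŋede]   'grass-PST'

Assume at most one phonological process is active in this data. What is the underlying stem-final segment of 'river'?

/t/

'river' shows [t] ~ [d] at the end of the stem ([rat] vs [rade]).
But 'grass' keeps [d] in both environments ([ŋed], [ŋede]), so there is no rule changing /d/ to [t] in isolation.
The alternation reflects intervocalic voicing: voiceless stops become voiced between vowels. /t/ is underlying.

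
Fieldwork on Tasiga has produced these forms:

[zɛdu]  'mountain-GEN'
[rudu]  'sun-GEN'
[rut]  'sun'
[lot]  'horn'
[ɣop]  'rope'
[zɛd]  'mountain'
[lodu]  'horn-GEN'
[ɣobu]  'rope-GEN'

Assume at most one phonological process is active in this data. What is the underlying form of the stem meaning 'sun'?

The root 'sun' surfaces as [rut] and [rudu], with a stem-final [t] ~ [d] alternation.
The stem 'mountain' ([zɛd], [zɛdu]) shows [d] unchanged in both environments, so [d] cannot be basic with [t] derived in isolation.
The alternation reflects intervocalic voicing: voiceless stops become voiced between vowels. /t/ is underlying.
The underlying form of 'sun' is therefore /rut/.

/rut/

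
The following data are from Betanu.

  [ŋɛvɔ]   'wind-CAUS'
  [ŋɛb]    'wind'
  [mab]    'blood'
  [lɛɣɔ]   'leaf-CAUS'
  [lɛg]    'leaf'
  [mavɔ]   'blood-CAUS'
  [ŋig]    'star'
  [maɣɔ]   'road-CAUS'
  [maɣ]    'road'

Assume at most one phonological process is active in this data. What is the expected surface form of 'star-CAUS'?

[ŋiɣɔ]

The root 'leaf' surfaces as [lɛg] and [lɛɣɔ], with a stem-final [g] ~ [ɣ] alternation.
But 'road' keeps [ɣ] in both environments ([maɣ], [maɣɔ]), so there is no rule changing /ɣ/ to [g] in isolation.
The alternation reflects intervocalic spirantization: voiced stops become fricatives between vowels. /g/ is underlying.
From [ŋig] the stem 'star' is /ŋig/; between vowels this yields [ŋiɣɔ].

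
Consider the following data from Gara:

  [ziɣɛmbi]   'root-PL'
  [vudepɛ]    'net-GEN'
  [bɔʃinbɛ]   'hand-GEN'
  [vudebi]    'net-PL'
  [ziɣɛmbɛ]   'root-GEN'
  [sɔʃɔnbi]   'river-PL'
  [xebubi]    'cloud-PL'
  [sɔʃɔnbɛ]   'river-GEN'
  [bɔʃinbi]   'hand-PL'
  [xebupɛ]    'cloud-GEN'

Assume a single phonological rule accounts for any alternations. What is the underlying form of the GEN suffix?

/-pɛ/

The GEN suffix surfaces as [-bɛ] and [-pɛ], depending on the final segment of the stem.
The PL suffix, which begins with [b], is invariant after every stem; so [b] is not altered by any rule here.
The GEN suffix is therefore /-pɛ/ underlyingly, with post-nasal voicing: voiceless stops become voiced after a nasal.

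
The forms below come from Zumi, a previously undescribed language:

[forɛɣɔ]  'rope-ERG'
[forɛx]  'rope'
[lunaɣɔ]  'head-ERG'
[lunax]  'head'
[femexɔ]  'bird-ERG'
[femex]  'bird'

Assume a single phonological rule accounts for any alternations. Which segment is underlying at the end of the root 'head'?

'head' shows [ɣ] ~ [x] at the end of the stem ([lunaɣɔ] vs [lunax]).
Compare 'bird', with invariant [x] in [femexɔ] and [femex]: an analysis with underlying /x/ and a rule producing [ɣ] before the ERG suffix would wrongly predict alternation here too.
So /ɣ/ is underlying, and a rule of word-final obstruent devoicing — voiced obstruents become voiceless word-finally — gives [x].

/ɣ/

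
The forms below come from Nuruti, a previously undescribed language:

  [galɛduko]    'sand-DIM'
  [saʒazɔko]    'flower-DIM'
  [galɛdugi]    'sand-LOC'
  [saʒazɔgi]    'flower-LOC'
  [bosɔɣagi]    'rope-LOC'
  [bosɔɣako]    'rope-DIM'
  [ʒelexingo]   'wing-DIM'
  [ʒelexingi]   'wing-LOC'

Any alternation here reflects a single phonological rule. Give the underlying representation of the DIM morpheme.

The DIM morpheme has two allomorphs, [-go] and [-ko].
By contrast the LOC suffix keeps its initial [g] throughout — that segment must be underlying.
So the underlying form is /-ko/, and voiceless stops become voiced after a nasal.

/-ko/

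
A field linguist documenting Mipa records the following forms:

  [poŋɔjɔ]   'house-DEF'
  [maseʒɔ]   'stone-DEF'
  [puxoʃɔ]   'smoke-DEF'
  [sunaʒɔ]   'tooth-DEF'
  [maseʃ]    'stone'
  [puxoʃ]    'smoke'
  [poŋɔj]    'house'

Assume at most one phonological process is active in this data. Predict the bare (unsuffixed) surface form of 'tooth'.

[sunaʃ]

'stone' shows [ʃ] ~ [ʒ] at the end of the stem ([maseʃ] vs [maseʒɔ]).
But 'smoke' keeps [ʃ] in both environments ([puxoʃ], [puxoʃɔ]), so there is no rule changing /ʃ/ to [ʒ] before the DEF suffix.
So /ʒ/ is underlying, and a rule of word-final obstruent devoicing — voiced obstruents become voiceless word-finally — gives [ʃ].
From [sunaʒɔ] the stem 'tooth' is /sunaʒ/; word-finally this yields [sunaʃ].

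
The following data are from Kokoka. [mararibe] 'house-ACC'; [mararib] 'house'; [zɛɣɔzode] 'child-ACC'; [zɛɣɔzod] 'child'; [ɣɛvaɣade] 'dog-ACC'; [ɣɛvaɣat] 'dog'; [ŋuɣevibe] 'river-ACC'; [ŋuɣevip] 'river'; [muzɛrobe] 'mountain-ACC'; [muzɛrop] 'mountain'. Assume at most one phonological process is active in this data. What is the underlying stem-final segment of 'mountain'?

/p/

'mountain' shows [b] ~ [p] at the end of the stem ([muzɛrobe] vs [muzɛrop]).
But 'house' keeps [b] in both environments ([mararibe], [mararib]), so there is no rule changing /b/ to [p] in isolation.
The underlying segment must be /p/; voiceless stops become voiced between vowels, yielding [b] there.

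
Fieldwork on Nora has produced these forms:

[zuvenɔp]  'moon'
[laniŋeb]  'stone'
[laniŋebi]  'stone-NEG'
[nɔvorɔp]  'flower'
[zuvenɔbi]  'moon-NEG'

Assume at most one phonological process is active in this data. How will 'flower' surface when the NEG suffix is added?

[nɔvorɔbi]

'moon' shows [p] ~ [b] at the end of the stem ([zuvenɔp] vs [zuvenɔbi]).
Compare 'stone', with invariant [b] in [laniŋeb] and [laniŋebi]: an analysis with underlying /b/ and a rule producing [p] in isolation would wrongly predict alternation here too.
So /p/ is underlying, and a rule of intervocalic voicing — voiceless stops become voiced between vowels — gives [b].
From [nɔvorɔp] the stem 'flower' is /nɔvorɔp/; between vowels this yields [nɔvorɔbi].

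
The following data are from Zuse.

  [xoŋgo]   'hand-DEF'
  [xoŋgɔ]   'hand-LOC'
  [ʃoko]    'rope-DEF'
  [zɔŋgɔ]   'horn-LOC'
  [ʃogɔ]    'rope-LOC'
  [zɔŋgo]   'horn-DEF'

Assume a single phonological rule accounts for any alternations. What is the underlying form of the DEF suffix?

/-ko/

The DEF morpheme has two allomorphs, [-go] and [-ko].
The LOC suffix, which begins with [g], is invariant after every stem; so [g] is not altered by any rule here.
The DEF suffix is therefore /-ko/ underlyingly, with post-nasal voicing: voiceless stops become voiced after a nasal.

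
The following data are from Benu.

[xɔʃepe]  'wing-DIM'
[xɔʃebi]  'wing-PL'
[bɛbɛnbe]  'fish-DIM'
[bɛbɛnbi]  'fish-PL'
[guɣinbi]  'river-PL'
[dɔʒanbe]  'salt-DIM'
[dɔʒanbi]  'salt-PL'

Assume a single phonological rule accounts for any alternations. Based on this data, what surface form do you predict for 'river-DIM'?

[guɣinbe]

The DIM suffix surfaces as [-be] and [-pe], depending on the final segment of the stem.
The PL suffix, which begins with [b], is invariant after every stem; so [b] is not altered by any rule here.
So the underlying form is /-pe/, and voiceless stops become voiced after a nasal.
After 'river', which ends in a nasal, the suffix surfaces as [-be], giving [guɣinbe].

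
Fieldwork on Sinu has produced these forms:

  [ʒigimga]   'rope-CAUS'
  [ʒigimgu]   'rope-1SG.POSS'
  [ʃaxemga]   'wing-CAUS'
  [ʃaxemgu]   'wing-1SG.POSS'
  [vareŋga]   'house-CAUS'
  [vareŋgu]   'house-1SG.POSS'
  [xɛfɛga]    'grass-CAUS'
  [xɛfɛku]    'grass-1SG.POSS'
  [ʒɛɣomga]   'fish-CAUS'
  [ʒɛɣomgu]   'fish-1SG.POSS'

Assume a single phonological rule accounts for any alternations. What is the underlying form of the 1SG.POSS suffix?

/-ku/

The 1SG.POSS suffix surfaces as [-gu] and [-ku], depending on the final segment of the stem.
The CAUS suffix, which begins with [g], is invariant after every stem; so [g] is not altered by any rule here.
So the underlying form is /-ku/, and voiceless stops become voiced after a nasal.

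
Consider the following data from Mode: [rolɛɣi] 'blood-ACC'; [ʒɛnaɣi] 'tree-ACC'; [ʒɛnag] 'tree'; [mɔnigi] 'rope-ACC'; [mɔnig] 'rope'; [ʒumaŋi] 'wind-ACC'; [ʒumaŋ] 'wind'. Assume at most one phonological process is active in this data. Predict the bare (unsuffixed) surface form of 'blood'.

[rolɛg]

'tree' shows [ɣ] ~ [g] at the end of the stem ([ʒɛnaɣi] vs [ʒɛnag]).
If /g/ were underlying and a rule turned it into [ɣ] before the ACC suffix, 'rope' would also alternate; but it has [g] in both [mɔnigi] and [mɔnig].
Therefore /ɣ/ is basic and [g] is derived by word-final hardening (voiced fricatives become stops word-finally).
The one attested form of 'blood', [rolɛɣi], shows underlying /rolɛɣ/. Applying the same rule word-finally gives [rolɛg].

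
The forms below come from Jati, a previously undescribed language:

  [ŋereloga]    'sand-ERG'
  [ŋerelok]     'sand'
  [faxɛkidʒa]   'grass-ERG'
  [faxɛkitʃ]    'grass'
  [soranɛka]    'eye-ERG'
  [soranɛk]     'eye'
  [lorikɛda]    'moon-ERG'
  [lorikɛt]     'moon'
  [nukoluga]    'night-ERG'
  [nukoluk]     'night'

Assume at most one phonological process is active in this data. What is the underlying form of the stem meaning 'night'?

/nukolug/

The stem for 'night' ends in [g] in [nukoluga] but [k] in [nukoluk].
The stem 'eye' ([soranɛka], [soranɛk]) shows [k] unchanged in both environments, so [k] cannot be basic with [g] derived before the ERG suffix.
So /g/ is underlying, and a rule of word-final obstruent devoicing — voiced obstruents become voiceless word-finally — gives [k].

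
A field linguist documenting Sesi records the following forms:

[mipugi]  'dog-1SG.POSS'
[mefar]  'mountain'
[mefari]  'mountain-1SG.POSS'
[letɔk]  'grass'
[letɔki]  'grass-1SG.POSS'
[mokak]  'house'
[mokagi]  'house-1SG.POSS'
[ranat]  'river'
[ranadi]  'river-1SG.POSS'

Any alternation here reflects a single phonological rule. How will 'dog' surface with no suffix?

The root 'house' surfaces as [mokak] and [mokagi], with a stem-final [k] ~ [g] alternation.
If /k/ were underlying and a rule turned it into [g] before the 1SG.POSS suffix, 'grass' would also alternate; but it has [k] in both [letɔk] and [letɔki].
The alternation reflects word-final obstruent devoicing: voiced obstruents become voiceless word-finally. /g/ is underlying.
From [mipugi] the stem 'dog' is /mipug/; word-finally this yields [mipuk].

[mipuk]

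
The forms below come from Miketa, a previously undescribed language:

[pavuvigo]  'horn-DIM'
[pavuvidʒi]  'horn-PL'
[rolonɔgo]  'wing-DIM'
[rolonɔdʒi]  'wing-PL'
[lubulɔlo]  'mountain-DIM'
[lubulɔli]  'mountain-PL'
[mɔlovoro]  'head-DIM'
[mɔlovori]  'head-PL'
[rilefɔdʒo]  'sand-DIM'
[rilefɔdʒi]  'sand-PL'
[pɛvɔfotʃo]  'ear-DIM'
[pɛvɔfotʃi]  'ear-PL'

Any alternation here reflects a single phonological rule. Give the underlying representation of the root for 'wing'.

/rolonɔg/

'wing' shows [g] ~ [dʒ] at the end of the stem ([rolonɔgo] vs [rolonɔdʒi]).
The stem 'sand' ([rilefɔdʒo], [rilefɔdʒi]) shows [dʒ] unchanged in both environments, so [dʒ] cannot be basic with [g] derived before the DIM suffix.
The alternation reflects palatalization before a front vowel: /g/ becomes palato-alveolar [dʒ] before a front vowel. /g/ is underlying.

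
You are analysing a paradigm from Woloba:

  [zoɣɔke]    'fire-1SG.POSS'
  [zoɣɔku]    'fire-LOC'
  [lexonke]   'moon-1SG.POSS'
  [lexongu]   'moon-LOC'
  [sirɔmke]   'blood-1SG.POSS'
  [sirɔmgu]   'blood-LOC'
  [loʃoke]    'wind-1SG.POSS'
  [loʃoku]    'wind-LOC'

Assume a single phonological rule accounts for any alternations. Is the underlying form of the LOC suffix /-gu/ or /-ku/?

/-gu/

The LOC morpheme has two allomorphs, [-gu] and [-ku].
The 1SG.POSS suffix, which begins with [k], is invariant after every stem; so [k] is not altered by any rule here.
The LOC suffix is therefore /-gu/ underlyingly, with post-vocalic devoicing: voiced stops become voiceless after a vowel.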